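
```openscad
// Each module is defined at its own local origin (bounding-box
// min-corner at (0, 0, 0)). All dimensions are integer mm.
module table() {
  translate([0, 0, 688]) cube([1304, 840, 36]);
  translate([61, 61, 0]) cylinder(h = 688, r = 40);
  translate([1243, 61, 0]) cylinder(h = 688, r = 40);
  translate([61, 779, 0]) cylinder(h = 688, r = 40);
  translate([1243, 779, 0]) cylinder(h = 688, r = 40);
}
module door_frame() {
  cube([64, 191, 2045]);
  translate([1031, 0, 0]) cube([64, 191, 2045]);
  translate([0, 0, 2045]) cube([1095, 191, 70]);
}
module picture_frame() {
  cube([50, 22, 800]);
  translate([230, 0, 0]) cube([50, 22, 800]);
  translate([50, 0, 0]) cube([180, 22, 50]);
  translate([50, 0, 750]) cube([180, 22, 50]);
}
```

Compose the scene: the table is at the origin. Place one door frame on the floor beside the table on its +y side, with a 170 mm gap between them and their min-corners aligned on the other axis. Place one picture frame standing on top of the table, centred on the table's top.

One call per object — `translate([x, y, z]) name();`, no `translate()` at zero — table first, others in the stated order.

table();
translate([0, 1010, 0]) door_frame();
translate([512, 409, 724]) picture_frame();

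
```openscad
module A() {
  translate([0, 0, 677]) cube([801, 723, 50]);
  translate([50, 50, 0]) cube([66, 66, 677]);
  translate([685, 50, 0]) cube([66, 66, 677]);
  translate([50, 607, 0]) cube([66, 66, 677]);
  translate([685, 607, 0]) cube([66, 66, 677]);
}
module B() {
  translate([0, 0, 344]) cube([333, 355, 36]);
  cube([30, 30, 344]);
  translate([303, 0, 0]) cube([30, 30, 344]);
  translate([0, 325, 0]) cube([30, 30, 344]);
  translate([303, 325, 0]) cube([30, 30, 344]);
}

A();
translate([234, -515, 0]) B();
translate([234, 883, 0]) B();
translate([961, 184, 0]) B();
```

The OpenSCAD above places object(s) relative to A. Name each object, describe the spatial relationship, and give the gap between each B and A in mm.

A is a table. B is a stool. Three stools sit around the table at the −y, +y, +x sides. The gap between each stool and the table is 160 mm.

Each stool's nearest face is 160 mm from the table's bounding box.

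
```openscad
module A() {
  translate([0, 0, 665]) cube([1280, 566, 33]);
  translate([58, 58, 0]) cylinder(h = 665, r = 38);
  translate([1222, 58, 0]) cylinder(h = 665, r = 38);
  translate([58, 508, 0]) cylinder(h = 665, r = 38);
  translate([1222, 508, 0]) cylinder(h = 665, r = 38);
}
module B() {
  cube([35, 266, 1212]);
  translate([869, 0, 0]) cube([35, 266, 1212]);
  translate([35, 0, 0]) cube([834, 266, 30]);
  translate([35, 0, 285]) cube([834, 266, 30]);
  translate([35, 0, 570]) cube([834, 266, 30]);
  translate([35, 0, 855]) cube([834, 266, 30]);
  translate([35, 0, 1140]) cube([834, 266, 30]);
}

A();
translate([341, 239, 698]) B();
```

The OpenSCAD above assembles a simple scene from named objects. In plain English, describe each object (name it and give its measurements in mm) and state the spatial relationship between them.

A is a table: top 1280 mm (x) × 566 mm (y), 33 mm thick, upper face at z = 698 mm, on four round legs of 76 mm diameter, each leg's bounding box inset 20 mm from the nearest pair of top edges, running from z = 0 to the bottom of the top.

B is a bookshelf 904 mm wide overall, 266 mm deep and 1212 mm tall. The two sides are 35 mm thick vertical panels. 5 horizontal shelves of 30 mm thickness span between the inner faces of the sides; the lowest shelf sits on the floor and shelves are stacked with a clear vertical gap of 255 mm between each pair.

The bookshelf is on top of the table.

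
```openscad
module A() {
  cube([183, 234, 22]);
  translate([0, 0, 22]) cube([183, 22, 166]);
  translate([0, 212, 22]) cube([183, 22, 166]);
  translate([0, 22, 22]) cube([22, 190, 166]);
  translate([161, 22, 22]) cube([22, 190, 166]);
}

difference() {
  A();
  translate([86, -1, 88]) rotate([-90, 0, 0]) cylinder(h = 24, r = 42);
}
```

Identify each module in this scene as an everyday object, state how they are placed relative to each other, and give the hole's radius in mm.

A is an open box. The open box has a circular hole through its front wall. The hole's radius is 42 mm.

The subtracted cylinder has r = 42 mm.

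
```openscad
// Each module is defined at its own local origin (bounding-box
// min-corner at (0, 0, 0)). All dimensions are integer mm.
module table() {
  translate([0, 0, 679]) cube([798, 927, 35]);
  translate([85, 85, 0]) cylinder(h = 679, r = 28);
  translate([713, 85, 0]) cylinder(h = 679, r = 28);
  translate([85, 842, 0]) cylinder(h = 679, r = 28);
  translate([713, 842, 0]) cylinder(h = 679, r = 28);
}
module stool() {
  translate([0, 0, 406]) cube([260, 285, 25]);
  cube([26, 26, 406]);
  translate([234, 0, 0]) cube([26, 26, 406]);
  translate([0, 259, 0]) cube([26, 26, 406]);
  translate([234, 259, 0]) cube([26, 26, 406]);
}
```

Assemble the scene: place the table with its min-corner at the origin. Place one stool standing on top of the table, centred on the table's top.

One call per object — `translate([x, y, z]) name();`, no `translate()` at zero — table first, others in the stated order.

table();
translate([269, 321, 714]) stool();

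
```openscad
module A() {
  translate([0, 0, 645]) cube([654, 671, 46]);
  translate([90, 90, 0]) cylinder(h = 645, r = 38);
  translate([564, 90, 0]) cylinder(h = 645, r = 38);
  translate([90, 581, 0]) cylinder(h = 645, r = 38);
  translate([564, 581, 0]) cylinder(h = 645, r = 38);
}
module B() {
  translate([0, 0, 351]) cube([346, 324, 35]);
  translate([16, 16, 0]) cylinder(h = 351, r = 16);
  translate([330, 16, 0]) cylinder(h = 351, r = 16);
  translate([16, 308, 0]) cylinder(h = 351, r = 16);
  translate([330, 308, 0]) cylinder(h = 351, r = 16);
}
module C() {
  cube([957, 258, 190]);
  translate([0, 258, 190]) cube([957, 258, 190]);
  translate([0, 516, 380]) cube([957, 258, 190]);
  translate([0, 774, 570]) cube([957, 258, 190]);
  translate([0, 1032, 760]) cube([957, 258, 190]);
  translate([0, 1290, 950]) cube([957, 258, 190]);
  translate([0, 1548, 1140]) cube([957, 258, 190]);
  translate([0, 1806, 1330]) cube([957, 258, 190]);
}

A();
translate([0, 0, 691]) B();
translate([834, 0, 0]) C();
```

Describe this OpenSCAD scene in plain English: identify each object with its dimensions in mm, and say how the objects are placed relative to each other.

A is a table with a 654×671 mm rectangular top, 46 mm thick, top surface at z = 691 mm, supported by four round legs of 76 mm diameter, each leg's bounding box inset 52 mm from the nearest pair of top edges, running from the floor.

B is a simple wooden stool: a rectangular seat 346 mm (x) by 324 mm (y), 35 mm thick, top face at z = 386 mm, on four round legs, each 32 mm in diameter. The legs rest on z = 0, each leg's axis is inset half a diameter from the nearest pair of seat edges (so the leg's bounding box is flush with the corner).

C is a run of 8 identical solid stair steps. Each tread is 957×258 mm and each step block is 190 mm high. Step 1 rests on the floor; step k is offset from step 1 by (k−1)×258 mm in y and (k−1)×190 mm in z.

The stool is on top of the table. The staircase is on the floor beside the table on its +x side.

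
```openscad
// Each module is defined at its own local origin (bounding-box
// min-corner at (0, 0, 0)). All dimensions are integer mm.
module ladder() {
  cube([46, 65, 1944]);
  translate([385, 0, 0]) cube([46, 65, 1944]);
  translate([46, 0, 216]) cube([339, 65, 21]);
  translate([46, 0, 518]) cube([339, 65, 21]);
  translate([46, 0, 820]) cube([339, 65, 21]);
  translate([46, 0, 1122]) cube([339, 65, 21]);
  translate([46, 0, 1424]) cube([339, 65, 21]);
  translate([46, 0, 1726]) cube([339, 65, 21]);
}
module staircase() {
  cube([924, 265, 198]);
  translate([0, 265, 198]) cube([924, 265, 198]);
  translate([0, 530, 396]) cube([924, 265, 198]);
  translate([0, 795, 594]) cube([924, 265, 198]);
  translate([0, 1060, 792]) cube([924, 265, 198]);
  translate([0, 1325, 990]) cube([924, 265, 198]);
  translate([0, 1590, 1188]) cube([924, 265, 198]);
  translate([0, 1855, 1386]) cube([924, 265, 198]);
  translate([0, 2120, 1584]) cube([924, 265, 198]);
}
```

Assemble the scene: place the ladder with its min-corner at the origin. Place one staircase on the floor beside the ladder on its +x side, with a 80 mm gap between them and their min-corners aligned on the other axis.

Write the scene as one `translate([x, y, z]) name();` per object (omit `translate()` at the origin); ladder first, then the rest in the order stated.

ladder();
translate([511, 0, 0]) staircase();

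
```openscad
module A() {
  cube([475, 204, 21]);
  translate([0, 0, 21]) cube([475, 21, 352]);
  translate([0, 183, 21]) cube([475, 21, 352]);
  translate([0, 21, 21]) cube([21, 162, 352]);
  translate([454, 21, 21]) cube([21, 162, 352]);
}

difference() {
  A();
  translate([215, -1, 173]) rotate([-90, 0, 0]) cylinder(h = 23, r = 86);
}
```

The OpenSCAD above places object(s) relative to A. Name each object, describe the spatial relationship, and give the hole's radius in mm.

The subtracted cylinder has r = 86 mm.

A is an open box. The open box has a circular hole through its front wall. The hole's radius is 86 mm.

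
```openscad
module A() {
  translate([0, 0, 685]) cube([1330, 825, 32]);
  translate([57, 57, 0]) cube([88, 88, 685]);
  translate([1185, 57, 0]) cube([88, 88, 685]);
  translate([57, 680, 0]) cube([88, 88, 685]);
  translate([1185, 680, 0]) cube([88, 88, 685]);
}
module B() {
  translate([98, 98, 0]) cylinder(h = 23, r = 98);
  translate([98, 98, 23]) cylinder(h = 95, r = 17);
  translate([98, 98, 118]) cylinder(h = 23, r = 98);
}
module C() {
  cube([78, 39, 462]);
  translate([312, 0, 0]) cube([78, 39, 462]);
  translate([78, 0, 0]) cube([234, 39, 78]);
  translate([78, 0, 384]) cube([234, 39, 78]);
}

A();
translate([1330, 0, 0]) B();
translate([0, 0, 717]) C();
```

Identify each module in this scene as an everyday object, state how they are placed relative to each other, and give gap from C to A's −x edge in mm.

A is a table. B is a spool. C is a picture frame. The spool is against the table's +x side, with their −y faces flush. The picture frame is on top of the table. The gap from the picture frame to the table's −x edge is 0 mm.

The picture frame's min-x is at 0; the table's min-x is 0; gap = 0 mm.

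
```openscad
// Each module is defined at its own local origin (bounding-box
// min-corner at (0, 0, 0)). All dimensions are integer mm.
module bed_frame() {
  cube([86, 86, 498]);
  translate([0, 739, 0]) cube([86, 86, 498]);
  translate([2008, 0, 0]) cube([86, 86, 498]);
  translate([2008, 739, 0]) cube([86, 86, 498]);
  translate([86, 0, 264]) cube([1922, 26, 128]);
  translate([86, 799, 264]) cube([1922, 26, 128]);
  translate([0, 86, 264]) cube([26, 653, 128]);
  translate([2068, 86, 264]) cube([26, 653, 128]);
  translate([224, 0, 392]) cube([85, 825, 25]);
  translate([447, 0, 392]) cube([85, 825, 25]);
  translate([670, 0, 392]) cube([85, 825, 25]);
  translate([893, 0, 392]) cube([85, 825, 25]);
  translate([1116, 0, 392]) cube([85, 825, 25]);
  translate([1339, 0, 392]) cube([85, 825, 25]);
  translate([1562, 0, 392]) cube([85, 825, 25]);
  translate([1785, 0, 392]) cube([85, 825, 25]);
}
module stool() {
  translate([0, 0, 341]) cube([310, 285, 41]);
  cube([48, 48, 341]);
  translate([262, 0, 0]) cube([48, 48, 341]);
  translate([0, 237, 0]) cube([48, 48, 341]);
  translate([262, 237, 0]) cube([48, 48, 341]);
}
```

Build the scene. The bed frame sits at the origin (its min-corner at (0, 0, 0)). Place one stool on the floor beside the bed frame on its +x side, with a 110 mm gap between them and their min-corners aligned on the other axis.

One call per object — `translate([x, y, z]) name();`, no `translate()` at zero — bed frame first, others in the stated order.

bed_frame();
translate([2204, 0, 0]) stool();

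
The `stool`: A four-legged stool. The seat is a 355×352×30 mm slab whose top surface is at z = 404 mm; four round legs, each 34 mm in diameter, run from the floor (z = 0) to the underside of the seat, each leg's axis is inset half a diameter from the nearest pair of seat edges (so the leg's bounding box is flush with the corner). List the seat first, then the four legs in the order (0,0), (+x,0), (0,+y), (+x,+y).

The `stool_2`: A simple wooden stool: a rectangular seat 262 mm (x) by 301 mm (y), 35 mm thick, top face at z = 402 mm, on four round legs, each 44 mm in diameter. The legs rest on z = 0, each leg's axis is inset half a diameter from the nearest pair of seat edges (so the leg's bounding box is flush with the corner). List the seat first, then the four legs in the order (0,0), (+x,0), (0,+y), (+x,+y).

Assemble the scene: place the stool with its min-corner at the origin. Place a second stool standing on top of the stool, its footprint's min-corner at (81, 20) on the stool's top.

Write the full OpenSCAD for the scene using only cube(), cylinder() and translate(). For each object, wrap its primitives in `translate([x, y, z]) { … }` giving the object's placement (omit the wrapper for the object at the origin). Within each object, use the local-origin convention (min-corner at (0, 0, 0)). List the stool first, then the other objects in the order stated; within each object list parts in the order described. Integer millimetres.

translate([0, 0, 374]) cube([355, 352, 30]);
translate([17, 17, 0]) cylinder(h = 374, r = 17);
translate([338, 17, 0]) cylinder(h = 374, r = 17);
translate([17, 335, 0]) cylinder(h = 374, r = 17);
translate([338, 335, 0]) cylinder(h = 374, r = 17);
translate([81, 20, 404]) {
  translate([0, 0, 367]) cube([262, 301, 35]);
  translate([22, 22, 0]) cylinder(h = 367, r = 22);
  translate([240, 22, 0]) cylinder(h = 367, r = 22);
  translate([22, 279, 0]) cylinder(h = 367, r = 22);
  translate([240, 279, 0]) cylinder(h = 367, r = 22);
}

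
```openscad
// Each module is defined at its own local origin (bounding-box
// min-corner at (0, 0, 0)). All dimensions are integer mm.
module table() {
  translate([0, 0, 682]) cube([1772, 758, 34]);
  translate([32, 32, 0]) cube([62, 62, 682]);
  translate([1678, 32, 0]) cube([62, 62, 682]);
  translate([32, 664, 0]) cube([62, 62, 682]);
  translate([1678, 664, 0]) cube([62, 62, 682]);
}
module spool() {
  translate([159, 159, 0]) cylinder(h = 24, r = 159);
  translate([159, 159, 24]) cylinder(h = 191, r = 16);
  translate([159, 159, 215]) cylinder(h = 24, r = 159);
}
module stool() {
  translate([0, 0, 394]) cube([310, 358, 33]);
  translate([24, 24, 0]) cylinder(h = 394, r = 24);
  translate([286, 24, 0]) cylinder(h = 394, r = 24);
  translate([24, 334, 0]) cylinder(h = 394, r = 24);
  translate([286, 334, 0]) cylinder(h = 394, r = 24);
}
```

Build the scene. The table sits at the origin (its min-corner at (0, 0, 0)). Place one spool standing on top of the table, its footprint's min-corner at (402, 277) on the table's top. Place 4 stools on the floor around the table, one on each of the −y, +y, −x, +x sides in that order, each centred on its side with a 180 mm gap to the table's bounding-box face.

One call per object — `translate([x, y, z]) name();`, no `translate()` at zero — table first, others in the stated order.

table();
translate([402, 277, 716]) spool();
translate([731, -538, 0]) stool();
translate([731, 938, 0]) stool();
translate([-490, 200, 0]) stool();
translate([1952, 200, 0]) stool();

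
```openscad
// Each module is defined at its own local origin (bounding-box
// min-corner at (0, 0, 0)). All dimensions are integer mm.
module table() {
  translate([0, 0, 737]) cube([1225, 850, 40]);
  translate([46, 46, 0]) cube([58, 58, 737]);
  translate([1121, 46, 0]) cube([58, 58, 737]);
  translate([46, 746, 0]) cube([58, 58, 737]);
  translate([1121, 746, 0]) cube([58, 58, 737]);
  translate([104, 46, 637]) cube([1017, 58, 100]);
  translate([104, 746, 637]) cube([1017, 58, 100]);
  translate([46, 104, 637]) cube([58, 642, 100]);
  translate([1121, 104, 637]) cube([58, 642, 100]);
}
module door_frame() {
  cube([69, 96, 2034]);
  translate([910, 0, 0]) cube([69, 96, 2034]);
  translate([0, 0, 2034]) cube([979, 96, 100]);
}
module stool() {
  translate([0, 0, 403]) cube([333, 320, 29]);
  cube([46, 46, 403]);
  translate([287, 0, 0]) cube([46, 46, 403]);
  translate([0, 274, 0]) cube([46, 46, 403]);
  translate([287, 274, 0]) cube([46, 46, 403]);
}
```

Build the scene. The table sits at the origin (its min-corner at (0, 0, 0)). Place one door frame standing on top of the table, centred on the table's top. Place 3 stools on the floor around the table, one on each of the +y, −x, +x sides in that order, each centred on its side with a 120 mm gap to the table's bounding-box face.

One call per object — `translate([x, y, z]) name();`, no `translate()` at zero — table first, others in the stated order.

table();
translate([123, 377, 777]) door_frame();
translate([446, 970, 0]) stool();
translate([-453, 265, 0]) stool();
translate([1345, 265, 0]) stool();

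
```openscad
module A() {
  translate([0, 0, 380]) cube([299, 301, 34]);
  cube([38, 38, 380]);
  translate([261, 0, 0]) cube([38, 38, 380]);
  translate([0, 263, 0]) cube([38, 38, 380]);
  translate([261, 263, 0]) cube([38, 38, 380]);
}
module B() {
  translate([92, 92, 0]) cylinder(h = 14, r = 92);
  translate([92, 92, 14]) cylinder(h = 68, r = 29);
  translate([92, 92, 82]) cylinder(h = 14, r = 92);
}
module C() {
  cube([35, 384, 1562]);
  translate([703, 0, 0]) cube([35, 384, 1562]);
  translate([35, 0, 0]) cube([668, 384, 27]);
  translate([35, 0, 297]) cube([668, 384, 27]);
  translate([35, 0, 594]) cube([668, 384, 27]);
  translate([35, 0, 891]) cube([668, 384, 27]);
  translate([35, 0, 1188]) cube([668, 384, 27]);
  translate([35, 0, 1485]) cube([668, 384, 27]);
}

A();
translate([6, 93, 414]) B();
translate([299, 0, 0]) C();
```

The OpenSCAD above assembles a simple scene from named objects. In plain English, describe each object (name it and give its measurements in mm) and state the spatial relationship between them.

A is a four-legged stool. The seat is a 299×301×34 mm slab whose top surface is at z = 414 mm; four square legs, each 38×38 mm in cross-section, run from the floor (z = 0) to the underside of the seat, each flush with a corner of the seat.

B is a spool: two coaxial disc flanges of radius 92 mm and thickness 14 mm, joined by a core cylinder of radius 29 mm and height 68 mm. The lower flange rests on z = 0 and the three cylinders share a vertical axis.

C is a bookshelf 738 mm wide overall, 384 mm deep and 1562 mm tall. The two sides are 35 mm thick vertical panels. 6 horizontal shelves of 27 mm thickness span between the inner faces of the sides; the lowest shelf sits on the floor and shelves are stacked with a clear vertical gap of 270 mm between each pair.

The spool is on top of the stool. The bookshelf is against the stool's +x side, with their −y faces flush.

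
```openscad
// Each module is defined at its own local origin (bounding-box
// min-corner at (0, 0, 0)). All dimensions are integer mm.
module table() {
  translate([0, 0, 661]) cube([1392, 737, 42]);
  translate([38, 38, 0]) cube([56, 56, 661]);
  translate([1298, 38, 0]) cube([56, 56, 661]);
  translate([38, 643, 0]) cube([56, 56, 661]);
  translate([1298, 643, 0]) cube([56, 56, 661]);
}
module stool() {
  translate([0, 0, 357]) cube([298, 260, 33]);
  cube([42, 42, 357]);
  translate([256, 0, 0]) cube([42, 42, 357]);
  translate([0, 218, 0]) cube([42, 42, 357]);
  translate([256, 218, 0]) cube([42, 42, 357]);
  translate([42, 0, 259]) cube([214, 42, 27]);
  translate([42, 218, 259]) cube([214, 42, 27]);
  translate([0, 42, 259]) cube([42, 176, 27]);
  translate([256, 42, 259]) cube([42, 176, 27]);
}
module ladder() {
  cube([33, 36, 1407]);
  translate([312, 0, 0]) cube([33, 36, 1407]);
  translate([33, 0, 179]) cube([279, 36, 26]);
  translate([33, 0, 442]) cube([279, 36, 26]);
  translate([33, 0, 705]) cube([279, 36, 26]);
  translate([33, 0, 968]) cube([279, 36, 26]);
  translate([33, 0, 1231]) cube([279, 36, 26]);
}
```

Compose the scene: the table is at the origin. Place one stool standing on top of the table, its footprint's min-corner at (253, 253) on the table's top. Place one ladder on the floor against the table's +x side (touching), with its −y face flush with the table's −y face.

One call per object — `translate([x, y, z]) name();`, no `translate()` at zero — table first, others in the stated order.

table();
translate([253, 253, 703]) stool();
translate([1392, 0, 0]) ladder();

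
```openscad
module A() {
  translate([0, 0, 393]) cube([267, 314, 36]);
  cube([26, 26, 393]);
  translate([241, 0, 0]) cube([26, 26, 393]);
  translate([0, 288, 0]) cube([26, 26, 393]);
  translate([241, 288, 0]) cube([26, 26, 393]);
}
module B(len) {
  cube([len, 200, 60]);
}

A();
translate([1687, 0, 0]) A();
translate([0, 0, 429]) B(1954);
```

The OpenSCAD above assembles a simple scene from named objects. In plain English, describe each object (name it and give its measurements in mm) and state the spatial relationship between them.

A is a four-legged stool. The seat is 267×314 mm, 36 mm thick, top at z = 429 mm. It stands on four square legs, each 26×26 mm in cross-section, from z = 0 to the seat underside, each flush with a corner of the seat.

B is a rectangular beam 1954 mm long (x), 200 mm deep (y), 60 mm thick (z).

The beam spans the tops of two stools placed 1420 mm apart, resting at z = 429 mm.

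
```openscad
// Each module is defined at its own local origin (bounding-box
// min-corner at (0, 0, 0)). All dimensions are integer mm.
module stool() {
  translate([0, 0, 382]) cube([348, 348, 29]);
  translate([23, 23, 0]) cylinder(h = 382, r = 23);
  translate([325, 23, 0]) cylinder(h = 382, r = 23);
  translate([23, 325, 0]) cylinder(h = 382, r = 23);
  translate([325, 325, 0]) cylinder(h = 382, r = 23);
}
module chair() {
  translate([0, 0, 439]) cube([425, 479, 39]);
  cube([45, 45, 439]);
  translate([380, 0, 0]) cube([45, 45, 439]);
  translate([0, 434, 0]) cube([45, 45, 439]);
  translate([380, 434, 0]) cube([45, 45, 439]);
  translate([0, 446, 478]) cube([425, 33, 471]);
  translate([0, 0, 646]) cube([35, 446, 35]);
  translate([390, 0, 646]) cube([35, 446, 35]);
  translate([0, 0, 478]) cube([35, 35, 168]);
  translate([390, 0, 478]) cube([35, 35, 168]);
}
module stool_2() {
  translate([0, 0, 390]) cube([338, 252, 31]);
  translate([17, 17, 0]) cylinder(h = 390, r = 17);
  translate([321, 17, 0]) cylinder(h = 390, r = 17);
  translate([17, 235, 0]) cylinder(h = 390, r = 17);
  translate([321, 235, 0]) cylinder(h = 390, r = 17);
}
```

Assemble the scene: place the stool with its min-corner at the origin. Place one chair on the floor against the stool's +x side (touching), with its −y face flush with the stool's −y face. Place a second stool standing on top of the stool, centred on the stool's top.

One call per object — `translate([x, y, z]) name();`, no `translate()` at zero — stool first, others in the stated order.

stool();
translate([348, 0, 0]) chair();
translate([5, 48, 411]) stool_2();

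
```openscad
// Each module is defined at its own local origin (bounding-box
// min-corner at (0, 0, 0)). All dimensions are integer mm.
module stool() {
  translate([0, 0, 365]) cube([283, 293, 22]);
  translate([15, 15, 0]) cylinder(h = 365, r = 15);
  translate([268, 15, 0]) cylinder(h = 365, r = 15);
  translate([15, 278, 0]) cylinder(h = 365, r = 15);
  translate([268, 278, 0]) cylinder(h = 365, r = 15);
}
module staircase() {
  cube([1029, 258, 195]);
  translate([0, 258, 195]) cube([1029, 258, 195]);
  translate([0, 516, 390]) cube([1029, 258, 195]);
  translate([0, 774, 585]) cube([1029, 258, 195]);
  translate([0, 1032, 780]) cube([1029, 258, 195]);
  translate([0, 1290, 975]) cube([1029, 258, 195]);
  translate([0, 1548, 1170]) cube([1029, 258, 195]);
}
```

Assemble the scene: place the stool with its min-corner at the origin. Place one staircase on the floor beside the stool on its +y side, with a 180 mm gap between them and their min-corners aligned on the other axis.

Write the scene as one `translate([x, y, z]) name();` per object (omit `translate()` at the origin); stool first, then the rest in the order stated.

stool();
translate([0, 473, 0]) staircase();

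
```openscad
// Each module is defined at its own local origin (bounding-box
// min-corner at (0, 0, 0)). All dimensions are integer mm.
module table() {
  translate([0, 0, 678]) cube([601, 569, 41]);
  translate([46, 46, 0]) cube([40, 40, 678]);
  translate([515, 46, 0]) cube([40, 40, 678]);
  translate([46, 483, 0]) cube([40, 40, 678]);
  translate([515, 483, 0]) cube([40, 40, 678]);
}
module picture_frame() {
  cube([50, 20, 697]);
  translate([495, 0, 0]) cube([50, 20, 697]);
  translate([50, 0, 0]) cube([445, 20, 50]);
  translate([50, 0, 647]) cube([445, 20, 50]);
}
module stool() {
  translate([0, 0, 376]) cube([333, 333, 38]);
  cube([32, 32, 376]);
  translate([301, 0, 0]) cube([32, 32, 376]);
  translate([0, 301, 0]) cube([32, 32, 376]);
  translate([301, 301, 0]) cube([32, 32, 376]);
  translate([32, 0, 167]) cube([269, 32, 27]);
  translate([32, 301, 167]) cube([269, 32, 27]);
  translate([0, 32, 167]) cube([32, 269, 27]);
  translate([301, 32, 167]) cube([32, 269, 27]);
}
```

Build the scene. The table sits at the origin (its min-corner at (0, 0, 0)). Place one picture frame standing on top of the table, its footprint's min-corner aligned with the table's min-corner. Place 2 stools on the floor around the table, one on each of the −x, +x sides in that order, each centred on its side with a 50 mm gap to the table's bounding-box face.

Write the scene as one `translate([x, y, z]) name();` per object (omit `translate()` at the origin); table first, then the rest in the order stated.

table();
translate([0, 0, 719]) picture_frame();
translate([-383, 118, 0]) stool();
translate([651, 118, 0]) stool();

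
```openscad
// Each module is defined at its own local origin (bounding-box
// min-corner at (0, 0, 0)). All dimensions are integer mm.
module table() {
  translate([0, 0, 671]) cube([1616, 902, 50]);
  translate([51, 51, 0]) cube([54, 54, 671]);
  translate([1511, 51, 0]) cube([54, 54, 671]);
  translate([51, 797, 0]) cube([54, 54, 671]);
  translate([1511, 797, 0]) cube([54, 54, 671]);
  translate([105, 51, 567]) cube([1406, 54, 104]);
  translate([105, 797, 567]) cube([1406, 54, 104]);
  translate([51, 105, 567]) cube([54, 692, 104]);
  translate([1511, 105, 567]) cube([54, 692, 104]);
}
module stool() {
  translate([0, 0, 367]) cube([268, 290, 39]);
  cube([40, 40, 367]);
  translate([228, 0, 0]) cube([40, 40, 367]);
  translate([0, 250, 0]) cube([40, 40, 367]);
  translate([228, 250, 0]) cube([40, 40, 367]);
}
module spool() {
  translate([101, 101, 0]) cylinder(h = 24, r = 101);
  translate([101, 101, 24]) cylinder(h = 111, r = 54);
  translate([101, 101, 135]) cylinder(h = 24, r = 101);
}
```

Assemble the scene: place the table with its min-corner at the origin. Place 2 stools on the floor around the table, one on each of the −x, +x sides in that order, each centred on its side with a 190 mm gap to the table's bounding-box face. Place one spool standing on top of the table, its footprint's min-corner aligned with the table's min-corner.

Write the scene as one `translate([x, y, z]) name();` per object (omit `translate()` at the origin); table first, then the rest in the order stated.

table();
translate([-458, 306, 0]) stool();
translate([1806, 306, 0]) stool();
translate([0, 0, 721]) spool();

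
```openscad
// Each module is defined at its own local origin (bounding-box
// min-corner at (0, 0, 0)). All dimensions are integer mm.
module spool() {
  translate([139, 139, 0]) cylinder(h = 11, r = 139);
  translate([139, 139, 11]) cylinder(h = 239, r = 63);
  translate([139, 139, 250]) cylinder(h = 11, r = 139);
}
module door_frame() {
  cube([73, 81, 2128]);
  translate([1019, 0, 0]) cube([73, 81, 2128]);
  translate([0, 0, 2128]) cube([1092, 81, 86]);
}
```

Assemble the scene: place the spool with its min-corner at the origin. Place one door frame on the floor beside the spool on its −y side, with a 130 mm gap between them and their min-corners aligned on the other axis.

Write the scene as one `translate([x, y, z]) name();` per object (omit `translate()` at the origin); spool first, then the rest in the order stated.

spool();
translate([0, -211, 0]) door_frame();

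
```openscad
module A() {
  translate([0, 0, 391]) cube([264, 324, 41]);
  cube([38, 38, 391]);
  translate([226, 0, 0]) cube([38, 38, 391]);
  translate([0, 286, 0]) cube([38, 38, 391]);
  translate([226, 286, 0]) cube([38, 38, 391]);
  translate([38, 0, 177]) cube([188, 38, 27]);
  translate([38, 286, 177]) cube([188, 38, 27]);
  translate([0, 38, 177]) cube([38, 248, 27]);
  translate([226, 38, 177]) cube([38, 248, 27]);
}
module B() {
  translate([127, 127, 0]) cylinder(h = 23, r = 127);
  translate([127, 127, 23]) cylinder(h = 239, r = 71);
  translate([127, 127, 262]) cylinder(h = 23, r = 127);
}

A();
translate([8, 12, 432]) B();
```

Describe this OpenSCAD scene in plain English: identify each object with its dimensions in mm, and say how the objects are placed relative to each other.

A is a four-legged stool. The seat is a 264×324×41 mm slab whose top surface is at z = 432 mm; four square legs, each 38×38 mm in cross-section, run from the floor (z = 0) to the underside of the seat, each flush with a corner of the seat. Four stretchers, 38 mm wide and 27 mm tall, connect adjacent legs with their undersides at z = 177 mm, each running between the inner faces of the legs it joins and aligned with the legs' outer faces on the other axis.

B is a spool: two coaxial disc flanges of radius 127 mm and thickness 23 mm, joined by a core cylinder of radius 71 mm and height 239 mm. The lower flange rests on z = 0 and the three cylinders share a vertical axis.

The spool is on top of the stool.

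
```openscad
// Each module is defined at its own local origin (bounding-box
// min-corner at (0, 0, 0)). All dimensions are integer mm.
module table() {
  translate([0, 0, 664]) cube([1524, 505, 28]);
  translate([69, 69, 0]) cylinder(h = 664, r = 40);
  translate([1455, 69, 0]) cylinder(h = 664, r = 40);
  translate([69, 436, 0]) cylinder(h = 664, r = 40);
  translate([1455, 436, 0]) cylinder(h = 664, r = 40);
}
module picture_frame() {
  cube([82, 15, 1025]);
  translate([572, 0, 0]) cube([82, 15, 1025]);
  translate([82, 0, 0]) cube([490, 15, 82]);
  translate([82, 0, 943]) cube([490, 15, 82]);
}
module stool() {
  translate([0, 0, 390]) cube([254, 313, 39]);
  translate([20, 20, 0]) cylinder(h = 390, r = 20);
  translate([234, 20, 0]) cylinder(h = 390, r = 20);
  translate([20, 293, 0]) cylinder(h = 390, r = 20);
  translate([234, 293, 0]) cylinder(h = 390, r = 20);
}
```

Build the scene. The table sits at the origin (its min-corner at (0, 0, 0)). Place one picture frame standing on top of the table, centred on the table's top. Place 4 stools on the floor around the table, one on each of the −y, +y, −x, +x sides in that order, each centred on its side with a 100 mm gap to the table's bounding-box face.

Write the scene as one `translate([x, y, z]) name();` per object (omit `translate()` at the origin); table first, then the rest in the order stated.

table();
translate([435, 245, 692]) picture_frame();
translate([635, -413, 0]) stool();
translate([635, 605, 0]) stool();
translate([-354, 96, 0]) stool();
translate([1624, 96, 0]) stool();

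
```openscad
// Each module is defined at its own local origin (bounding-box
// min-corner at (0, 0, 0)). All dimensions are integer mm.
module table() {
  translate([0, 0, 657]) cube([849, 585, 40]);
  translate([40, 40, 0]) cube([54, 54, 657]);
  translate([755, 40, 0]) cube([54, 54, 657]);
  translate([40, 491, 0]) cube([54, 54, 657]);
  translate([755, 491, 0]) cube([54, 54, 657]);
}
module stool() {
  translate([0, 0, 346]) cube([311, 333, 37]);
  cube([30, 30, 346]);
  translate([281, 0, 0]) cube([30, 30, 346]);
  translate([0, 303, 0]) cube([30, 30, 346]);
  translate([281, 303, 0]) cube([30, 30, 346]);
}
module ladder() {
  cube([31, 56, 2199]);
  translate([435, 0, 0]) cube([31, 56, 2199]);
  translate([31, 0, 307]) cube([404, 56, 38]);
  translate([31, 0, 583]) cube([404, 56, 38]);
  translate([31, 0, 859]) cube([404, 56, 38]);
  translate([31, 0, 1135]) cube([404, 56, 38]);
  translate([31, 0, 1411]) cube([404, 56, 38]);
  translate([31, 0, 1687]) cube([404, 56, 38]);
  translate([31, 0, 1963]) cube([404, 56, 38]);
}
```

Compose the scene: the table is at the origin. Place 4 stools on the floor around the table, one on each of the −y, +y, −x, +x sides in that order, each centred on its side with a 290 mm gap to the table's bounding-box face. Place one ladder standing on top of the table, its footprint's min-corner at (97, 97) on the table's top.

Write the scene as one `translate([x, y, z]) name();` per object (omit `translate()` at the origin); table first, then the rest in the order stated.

table();
translate([269, -623, 0]) stool();
translate([269, 875, 0]) stool();
translate([-601, 126, 0]) stool();
translate([1139, 126, 0]) stool();
translate([97, 97, 697]) ladder();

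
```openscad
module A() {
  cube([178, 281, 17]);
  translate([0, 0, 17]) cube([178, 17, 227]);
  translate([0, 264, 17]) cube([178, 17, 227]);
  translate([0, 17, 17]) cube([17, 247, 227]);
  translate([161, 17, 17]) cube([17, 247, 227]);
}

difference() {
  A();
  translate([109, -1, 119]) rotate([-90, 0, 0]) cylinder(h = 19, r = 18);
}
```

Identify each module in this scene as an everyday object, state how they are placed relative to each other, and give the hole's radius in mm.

A is an open box. The open box has a circular hole through its front wall. The hole's radius is 18 mm.

The subtracted cylinder has r = 18 mm.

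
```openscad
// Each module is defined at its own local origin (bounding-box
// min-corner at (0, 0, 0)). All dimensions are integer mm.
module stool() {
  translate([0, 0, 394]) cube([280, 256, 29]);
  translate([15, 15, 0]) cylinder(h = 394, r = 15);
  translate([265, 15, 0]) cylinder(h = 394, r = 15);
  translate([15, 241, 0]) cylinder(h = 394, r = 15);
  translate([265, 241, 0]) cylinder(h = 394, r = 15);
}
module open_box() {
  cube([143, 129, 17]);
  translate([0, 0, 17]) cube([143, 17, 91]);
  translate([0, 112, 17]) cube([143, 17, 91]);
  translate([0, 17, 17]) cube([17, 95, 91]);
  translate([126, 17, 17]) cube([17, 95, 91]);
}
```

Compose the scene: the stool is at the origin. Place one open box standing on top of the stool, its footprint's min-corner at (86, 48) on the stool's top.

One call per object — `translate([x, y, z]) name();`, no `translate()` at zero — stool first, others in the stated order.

stool();
translate([86, 48, 423]) open_box();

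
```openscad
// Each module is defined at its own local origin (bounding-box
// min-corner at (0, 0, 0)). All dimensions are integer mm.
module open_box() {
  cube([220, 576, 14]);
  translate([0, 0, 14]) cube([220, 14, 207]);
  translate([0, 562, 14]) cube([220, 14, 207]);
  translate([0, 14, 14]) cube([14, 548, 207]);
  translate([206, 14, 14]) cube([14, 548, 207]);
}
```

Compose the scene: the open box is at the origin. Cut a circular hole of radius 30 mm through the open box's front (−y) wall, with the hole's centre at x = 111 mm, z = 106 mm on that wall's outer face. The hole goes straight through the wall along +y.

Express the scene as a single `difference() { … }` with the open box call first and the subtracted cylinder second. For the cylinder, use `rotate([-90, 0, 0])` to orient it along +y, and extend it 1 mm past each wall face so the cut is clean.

difference() {
  open_box();
  translate([111, -1, 106]) rotate([-90, 0, 0]) cylinder(h = 16, r = 30);
}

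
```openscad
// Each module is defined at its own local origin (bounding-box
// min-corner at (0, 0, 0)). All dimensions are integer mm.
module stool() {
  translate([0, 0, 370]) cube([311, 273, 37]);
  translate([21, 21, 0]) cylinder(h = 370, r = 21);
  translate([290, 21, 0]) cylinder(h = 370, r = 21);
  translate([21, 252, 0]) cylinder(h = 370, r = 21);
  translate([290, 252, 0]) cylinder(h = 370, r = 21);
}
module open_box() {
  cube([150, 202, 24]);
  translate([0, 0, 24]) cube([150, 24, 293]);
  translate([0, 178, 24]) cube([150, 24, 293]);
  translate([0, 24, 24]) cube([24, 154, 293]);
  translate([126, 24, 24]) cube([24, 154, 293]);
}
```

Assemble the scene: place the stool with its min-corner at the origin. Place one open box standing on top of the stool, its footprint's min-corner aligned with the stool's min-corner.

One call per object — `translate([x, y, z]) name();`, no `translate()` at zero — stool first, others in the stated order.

stool();
translate([0, 0, 407]) open_box();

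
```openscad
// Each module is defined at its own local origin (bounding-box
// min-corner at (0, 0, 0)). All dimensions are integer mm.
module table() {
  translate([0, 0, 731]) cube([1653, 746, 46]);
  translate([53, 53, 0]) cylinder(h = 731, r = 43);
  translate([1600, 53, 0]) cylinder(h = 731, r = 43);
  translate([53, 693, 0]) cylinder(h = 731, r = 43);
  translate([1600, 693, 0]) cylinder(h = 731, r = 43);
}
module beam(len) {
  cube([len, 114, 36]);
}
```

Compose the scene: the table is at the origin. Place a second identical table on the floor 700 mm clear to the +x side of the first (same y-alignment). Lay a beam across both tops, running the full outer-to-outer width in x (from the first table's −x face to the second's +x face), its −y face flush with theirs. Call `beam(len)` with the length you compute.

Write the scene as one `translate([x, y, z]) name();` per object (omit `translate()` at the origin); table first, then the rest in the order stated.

table();
translate([2353, 0, 0]) table();
translate([0, 0, 777]) beam(4006);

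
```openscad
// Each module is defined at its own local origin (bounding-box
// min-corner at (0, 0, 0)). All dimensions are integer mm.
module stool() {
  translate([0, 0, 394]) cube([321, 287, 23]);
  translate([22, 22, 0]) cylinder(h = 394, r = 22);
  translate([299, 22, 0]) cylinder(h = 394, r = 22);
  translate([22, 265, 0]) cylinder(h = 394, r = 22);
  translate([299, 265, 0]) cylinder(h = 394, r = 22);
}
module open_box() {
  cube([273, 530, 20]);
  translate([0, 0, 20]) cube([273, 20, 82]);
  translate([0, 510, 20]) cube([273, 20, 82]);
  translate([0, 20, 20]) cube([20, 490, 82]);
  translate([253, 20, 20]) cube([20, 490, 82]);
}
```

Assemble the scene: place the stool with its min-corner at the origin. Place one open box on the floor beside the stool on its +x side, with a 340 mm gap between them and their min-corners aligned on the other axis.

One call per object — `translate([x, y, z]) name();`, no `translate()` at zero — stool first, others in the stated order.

stool();
translate([661, 0, 0]) open_box();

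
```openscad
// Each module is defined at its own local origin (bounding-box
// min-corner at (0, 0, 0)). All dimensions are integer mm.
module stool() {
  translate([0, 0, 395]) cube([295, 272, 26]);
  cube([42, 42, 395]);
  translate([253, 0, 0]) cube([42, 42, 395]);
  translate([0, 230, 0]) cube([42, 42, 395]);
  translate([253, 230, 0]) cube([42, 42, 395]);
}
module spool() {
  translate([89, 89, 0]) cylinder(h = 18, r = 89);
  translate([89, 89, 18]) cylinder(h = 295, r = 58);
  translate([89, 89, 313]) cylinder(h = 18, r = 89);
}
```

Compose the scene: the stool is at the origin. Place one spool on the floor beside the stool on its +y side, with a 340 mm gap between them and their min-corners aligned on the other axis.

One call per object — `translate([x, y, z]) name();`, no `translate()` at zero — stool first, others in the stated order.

stool();
translate([0, 612, 0]) spool();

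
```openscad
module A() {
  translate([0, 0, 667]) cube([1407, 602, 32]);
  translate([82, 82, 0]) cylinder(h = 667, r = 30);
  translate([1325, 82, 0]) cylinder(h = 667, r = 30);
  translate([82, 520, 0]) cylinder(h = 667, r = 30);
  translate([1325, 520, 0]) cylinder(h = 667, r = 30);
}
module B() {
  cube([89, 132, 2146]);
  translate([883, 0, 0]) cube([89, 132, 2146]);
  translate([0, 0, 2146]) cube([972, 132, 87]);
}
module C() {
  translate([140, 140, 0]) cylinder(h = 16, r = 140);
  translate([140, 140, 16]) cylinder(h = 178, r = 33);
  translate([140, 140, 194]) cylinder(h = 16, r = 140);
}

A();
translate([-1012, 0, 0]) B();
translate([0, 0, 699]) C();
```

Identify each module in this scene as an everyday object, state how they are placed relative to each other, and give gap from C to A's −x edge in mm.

A is a table. B is a door frame. C is a spool. The door frame is on the floor beside the table on its −x side. The spool is on top of the table. The gap from the spool to the table's −x edge is 0 mm.

The spool's min-x is at 0; the table's min-x is 0; gap = 0 mm.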